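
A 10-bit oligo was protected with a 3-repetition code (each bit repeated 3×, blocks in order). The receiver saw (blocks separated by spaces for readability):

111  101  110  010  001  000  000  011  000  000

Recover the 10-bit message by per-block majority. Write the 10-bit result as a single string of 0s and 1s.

1110000100

Block 1 (111): 3 ones → 1
Block 2 (101): 2 ones → 1
Block 3 (110): 2 ones → 1
Block 4 (010): 1 one → 0
Block 5 (001): 1 one → 0
Block 6 (000): 0 ones → 0
Block 7 (000): 0 ones → 0
Block 8 (011): 2 ones → 1
Block 9 (000): 0 ones → 0
Block 10 (000): 0 ones → 0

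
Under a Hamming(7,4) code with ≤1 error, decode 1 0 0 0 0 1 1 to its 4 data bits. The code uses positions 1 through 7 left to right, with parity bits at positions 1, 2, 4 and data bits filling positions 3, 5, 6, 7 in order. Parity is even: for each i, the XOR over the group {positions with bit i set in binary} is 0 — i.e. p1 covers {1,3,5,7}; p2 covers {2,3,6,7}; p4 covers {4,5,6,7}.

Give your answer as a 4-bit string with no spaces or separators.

0011

s1 (pos 1,3,5,7): 1⊕0⊕0⊕1 = 0
s2 (pos 2,3,6,7): 0⊕0⊕1⊕1 = 0
s4 (pos 4,5,6,7): 0⊕0⊕1⊕1 = 0
Syndrome s4…s1 = 000 → no error.
Read data bits from positions 3,5,6,7: 0011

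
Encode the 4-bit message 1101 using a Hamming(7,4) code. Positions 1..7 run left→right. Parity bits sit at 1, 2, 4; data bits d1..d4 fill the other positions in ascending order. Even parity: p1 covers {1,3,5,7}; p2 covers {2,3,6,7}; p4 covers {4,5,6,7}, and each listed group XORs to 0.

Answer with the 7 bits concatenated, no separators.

1010101

Place data at non-parity positions: p1 p2 1 p4 1 0 1
p1 (pos 1,3,5,7): XOR of data positions = 1⊕1⊕1 = 1
p2 (pos 2,3,6,7): XOR of data positions = 1⊕0⊕1 = 0
p4 (pos 4,5,6,7): XOR of data positions = 1⊕0⊕1 = 0
Codeword: 1010101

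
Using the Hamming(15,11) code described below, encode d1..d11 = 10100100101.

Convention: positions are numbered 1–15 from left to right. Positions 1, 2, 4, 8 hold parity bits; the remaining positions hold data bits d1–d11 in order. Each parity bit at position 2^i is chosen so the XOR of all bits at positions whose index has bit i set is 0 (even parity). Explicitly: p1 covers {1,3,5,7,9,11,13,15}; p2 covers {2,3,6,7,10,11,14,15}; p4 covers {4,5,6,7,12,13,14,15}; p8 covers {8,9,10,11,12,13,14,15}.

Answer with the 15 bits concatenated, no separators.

Place data at non-parity positions: p1 p2 1 p4 0 1 0 p8 0 1 0 0 1 0 1
p1 (pos 1,3,5,7,9,11,13,15): XOR of data positions = 1⊕0⊕0⊕0⊕0⊕1⊕1 = 1
p2 (pos 2,3,6,7,10,11,14,15): XOR of data positions = 1⊕1⊕0⊕1⊕0⊕0⊕1 = 0
p4 (pos 4,5,6,7,12,13,14,15): XOR of data positions = 0⊕1⊕0⊕0⊕1⊕0⊕1 = 1
p8 (pos 8,9,10,11,12,13,14,15): XOR of data positions = 0⊕1⊕0⊕0⊕1⊕0⊕1 = 1
Codeword: 101101010100101

101101010100101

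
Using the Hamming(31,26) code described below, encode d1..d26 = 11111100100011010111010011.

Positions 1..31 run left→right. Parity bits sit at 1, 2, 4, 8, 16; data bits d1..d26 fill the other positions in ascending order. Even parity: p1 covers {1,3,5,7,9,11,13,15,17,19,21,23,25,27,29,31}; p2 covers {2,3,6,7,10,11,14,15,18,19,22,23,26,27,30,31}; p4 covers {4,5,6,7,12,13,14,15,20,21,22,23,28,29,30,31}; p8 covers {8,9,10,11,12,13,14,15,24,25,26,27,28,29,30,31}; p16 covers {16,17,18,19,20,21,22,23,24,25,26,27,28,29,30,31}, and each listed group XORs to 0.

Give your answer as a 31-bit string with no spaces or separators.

Place data at non-parity positions: p1 p2 1 p4 1 1 1 p8 1 1 0 0 1 0 0 p16 0 1 1 0 1 0 1 1 1 0 1 0 0 1 1
p1 (pos 1,3,5,7,9,11,13,15,17,19,21,23,25,27,29,31): XOR of data positions = 1⊕1⊕1⊕1⊕0⊕1⊕0⊕0⊕1⊕1⊕1⊕1⊕1⊕0⊕1 = 1
p2 (pos 2,3,6,7,10,11,14,15,18,19,22,23,26,27,30,31): XOR of data positions = 1⊕1⊕1⊕1⊕0⊕0⊕0⊕1⊕1⊕0⊕1⊕0⊕1⊕1⊕1 = 0
p4 (pos 4,5,6,7,12,13,14,15,20,21,22,23,28,29,30,31): XOR of data positions = 1⊕1⊕1⊕0⊕1⊕0⊕0⊕0⊕1⊕0⊕1⊕0⊕0⊕1⊕1 = 0
p8 (pos 8,9,10,11,12,13,14,15,24,25,26,27,28,29,30,31): XOR of data positions = 1⊕1⊕0⊕0⊕1⊕0⊕0⊕1⊕1⊕0⊕1⊕0⊕0⊕1⊕1 = 0
p16 (pos 16,17,18,19,20,21,22,23,24,25,26,27,28,29,30,31): XOR of data positions = 0⊕1⊕1⊕0⊕1⊕0⊕1⊕1⊕1⊕0⊕1⊕0⊕0⊕1⊕1 = 1
Codeword: 1010111011001001011010111010011

1010111011001001011010111010011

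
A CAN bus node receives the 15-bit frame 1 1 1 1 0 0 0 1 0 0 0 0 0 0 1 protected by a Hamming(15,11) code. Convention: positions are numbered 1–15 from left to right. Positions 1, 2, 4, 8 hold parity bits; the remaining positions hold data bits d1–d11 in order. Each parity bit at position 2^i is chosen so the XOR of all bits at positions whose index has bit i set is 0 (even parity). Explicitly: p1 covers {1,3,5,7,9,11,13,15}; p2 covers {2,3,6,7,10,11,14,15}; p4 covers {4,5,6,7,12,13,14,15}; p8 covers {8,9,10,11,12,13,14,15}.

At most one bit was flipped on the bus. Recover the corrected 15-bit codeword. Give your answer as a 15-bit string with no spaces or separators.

110100010000001

s1 (pos 1,3,5,7,9,11,13,15): 1⊕1⊕0⊕0⊕0⊕0⊕0⊕1 = 1
s2 (pos 2,3,6,7,10,11,14,15): 1⊕1⊕0⊕0⊕0⊕0⊕0⊕1 = 1
s4 (pos 4,5,6,7,12,13,14,15): 1⊕0⊕0⊕0⊕0⊕0⊕0⊕1 = 0
s8 (pos 8,9,10,11,12,13,14,15): 1⊕0⊕0⊕0⊕0⊕0⊕0⊕1 = 0
Syndrome s8…s1 = 0011 → error at position 3.
Flip position 3: 111100010000001 → 110100010000001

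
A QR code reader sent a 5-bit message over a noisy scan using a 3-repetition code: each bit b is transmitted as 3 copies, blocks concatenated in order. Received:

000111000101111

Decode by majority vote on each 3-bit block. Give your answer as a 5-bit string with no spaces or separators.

Block 1 (000): 0 ones → 0
Block 2 (111): 3 ones → 1
Block 3 (000): 0 ones → 0
Block 4 (101): 2 ones → 1
Block 5 (111): 3 ones → 1

01011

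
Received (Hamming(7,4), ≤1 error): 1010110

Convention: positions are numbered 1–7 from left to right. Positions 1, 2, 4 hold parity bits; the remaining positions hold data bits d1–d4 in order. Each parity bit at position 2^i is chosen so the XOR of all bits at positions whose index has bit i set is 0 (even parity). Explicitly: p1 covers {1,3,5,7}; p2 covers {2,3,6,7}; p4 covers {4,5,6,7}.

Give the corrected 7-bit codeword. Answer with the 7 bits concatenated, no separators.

s1 (pos 1,3,5,7): 1⊕1⊕1⊕0 = 1
s2 (pos 2,3,6,7): 0⊕1⊕1⊕0 = 0
s4 (pos 4,5,6,7): 0⊕1⊕1⊕0 = 0
Syndrome s4…s1 = 001 → error at position 1.
Flip position 1: 1010110 → 0010110

0010110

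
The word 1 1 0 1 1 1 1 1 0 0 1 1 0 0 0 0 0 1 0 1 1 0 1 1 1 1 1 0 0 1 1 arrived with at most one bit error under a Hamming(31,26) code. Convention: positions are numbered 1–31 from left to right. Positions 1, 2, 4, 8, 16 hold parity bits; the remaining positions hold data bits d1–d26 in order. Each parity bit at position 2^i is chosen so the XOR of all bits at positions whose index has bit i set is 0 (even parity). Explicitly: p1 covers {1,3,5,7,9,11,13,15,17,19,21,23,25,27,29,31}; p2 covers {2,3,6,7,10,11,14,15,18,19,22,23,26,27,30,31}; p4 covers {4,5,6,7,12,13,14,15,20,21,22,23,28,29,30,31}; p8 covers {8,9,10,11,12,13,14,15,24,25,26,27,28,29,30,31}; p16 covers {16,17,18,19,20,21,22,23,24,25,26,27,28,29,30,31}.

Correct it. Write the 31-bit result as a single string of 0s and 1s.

1101111110110000010110111110011

s1 (pos 1,3,5,7,9,11,13,15,17,19,21,23,25,27,29,31): 1⊕0⊕1⊕1⊕0⊕1⊕0⊕0⊕0⊕0⊕1⊕1⊕1⊕1⊕0⊕1 = 1
s2 (pos 2,3,6,7,10,11,14,15,18,19,22,23,26,27,30,31): 1⊕0⊕1⊕1⊕0⊕1⊕0⊕0⊕1⊕0⊕0⊕1⊕1⊕1⊕1⊕1 = 0
s4 (pos 4,5,6,7,12,13,14,15,20,21,22,23,28,29,30,31): 1⊕1⊕1⊕1⊕1⊕0⊕0⊕0⊕1⊕1⊕0⊕1⊕0⊕0⊕1⊕1 = 0
s8 (pos 8,9,10,11,12,13,14,15,24,25,26,27,28,29,30,31): 1⊕0⊕0⊕1⊕1⊕0⊕0⊕0⊕1⊕1⊕1⊕1⊕0⊕0⊕1⊕1 = 1
s16 (pos 16,17,18,19,20,21,22,23,24,25,26,27,28,29,30,31): 0⊕0⊕1⊕0⊕1⊕1⊕0⊕1⊕1⊕1⊕1⊕1⊕0⊕0⊕1⊕1 = 0
Syndrome s16…s1 = 01001 → error at position 9.
Flip position 9: 1101111100110000010110111110011 → 1101111110110000010110111110011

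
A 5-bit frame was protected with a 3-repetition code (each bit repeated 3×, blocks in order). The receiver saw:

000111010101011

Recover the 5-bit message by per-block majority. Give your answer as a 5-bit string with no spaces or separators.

01011

Block 1 (000): 0 ones → 0
Block 2 (111): 3 ones → 1
Block 3 (010): 1 one → 0
Block 4 (101): 2 ones → 1
Block 5 (011): 2 ones → 1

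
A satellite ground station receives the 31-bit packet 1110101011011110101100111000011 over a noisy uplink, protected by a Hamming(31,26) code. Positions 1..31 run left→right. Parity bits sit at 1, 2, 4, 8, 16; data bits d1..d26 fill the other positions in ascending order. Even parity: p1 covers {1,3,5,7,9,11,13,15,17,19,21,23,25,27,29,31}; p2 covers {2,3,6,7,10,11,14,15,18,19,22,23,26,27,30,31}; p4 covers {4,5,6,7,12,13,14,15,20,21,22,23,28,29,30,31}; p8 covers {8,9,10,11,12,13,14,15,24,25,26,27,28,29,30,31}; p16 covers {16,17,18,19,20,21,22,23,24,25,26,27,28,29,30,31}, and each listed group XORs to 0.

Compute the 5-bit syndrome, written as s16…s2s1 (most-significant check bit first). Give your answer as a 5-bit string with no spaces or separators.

s1 (pos 1,3,5,7,9,11,13,15,17,19,21,23,25,27,29,31): 1⊕1⊕1⊕1⊕1⊕0⊕1⊕1⊕1⊕1⊕0⊕1⊕1⊕0⊕0⊕1 = 0
s2 (pos 2,3,6,7,10,11,14,15,18,19,22,23,26,27,30,31): 1⊕1⊕0⊕1⊕1⊕0⊕1⊕1⊕0⊕1⊕0⊕1⊕0⊕0⊕1⊕1 = 0
s4 (pos 4,5,6,7,12,13,14,15,20,21,22,23,28,29,30,31): 0⊕1⊕0⊕1⊕1⊕1⊕1⊕1⊕1⊕0⊕0⊕1⊕0⊕0⊕1⊕1 = 0
s8 (pos 8,9,10,11,12,13,14,15,24,25,26,27,28,29,30,31): 0⊕1⊕1⊕0⊕1⊕1⊕1⊕1⊕1⊕1⊕0⊕0⊕0⊕0⊕1⊕1 = 0
s16 (pos 16,17,18,19,20,21,22,23,24,25,26,27,28,29,30,31): 0⊕1⊕0⊕1⊕1⊕0⊕0⊕1⊕1⊕1⊕0⊕0⊕0⊕0⊕1⊕1 = 0
Syndrome s16…s1 = 00000 → no error.

00000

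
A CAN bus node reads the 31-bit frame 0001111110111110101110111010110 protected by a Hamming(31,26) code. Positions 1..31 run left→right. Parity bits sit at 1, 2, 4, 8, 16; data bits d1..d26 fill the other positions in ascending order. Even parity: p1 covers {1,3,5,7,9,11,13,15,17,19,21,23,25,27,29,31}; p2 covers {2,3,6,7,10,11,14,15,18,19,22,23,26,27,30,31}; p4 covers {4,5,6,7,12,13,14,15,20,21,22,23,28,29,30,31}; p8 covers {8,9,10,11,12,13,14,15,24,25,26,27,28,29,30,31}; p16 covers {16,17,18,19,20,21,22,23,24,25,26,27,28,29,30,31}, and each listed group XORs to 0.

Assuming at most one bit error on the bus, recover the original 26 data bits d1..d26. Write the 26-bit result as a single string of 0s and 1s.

01101011111101110111010110

s1 (pos 1,3,5,7,9,11,13,15,17,19,21,23,25,27,29,31): 0⊕0⊕1⊕1⊕1⊕1⊕1⊕1⊕1⊕1⊕1⊕1⊕1⊕1⊕1⊕0 = 1
s2 (pos 2,3,6,7,10,11,14,15,18,19,22,23,26,27,30,31): 0⊕0⊕1⊕1⊕0⊕1⊕1⊕1⊕0⊕1⊕0⊕1⊕0⊕1⊕1⊕0 = 1
s4 (pos 4,5,6,7,12,13,14,15,20,21,22,23,28,29,30,31): 1⊕1⊕1⊕1⊕1⊕1⊕1⊕1⊕1⊕1⊕0⊕1⊕0⊕1⊕1⊕0 = 1
s8 (pos 8,9,10,11,12,13,14,15,24,25,26,27,28,29,30,31): 1⊕1⊕0⊕1⊕1⊕1⊕1⊕1⊕1⊕1⊕0⊕1⊕0⊕1⊕1⊕0 = 0
s16 (pos 16,17,18,19,20,21,22,23,24,25,26,27,28,29,30,31): 0⊕1⊕0⊕1⊕1⊕1⊕0⊕1⊕1⊕1⊕0⊕1⊕0⊕1⊕1⊕0 = 0
Syndrome s16…s1 = 00111 → error at position 7.
Flip position 7: 0001111110111110101110111010110 → 0001110110111110101110111010110
Read data bits from positions 3,5,6,7,9,10,11,12,13,14,15,17,18,19,20,21,22,23,24,25,26,27,28,29,30,31: 01101011111101110111010110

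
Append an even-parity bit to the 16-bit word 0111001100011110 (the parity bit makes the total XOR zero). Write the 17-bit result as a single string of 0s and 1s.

01110011000111101

XOR of the 16 data bits: 0⊕1⊕1⊕1⊕0⊕0⊕1⊕1⊕0⊕0⊕0⊕1⊕1⊕1⊕1⊕0 = 1
Parity bit = 1 (so all 17 bits XOR to 0).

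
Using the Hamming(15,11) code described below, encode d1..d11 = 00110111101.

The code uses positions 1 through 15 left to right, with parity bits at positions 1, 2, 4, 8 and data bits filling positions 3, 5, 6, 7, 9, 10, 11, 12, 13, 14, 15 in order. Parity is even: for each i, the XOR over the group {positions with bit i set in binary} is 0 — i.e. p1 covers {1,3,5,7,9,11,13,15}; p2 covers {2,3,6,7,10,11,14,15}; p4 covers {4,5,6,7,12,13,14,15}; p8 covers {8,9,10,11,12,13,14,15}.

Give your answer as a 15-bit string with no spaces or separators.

Place data at non-parity positions: p1 p2 0 p4 0 1 1 p8 0 1 1 1 1 0 1
p1 (pos 1,3,5,7,9,11,13,15): XOR of data positions = 0⊕0⊕1⊕0⊕1⊕1⊕1 = 0
p2 (pos 2,3,6,7,10,11,14,15): XOR of data positions = 0⊕1⊕1⊕1⊕1⊕0⊕1 = 1
p4 (pos 4,5,6,7,12,13,14,15): XOR of data positions = 0⊕1⊕1⊕1⊕1⊕0⊕1 = 1
p8 (pos 8,9,10,11,12,13,14,15): XOR of data positions = 0⊕1⊕1⊕1⊕1⊕0⊕1 = 1
Codeword: 010101110111101

010101110111101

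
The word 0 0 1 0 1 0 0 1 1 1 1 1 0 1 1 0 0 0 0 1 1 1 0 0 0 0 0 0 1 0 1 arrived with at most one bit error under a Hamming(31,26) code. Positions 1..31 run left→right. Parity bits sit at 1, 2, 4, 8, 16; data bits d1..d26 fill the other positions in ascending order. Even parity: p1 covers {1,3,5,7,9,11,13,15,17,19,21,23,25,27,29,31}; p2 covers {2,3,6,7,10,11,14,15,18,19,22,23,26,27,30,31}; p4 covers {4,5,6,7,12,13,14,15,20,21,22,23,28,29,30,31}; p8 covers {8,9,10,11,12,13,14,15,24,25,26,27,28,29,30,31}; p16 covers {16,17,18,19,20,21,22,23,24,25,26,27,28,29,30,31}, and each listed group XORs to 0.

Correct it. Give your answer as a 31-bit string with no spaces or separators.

0010100111110110000111000000111

s1 (pos 1,3,5,7,9,11,13,15,17,19,21,23,25,27,29,31): 0⊕1⊕1⊕0⊕1⊕1⊕0⊕1⊕0⊕0⊕1⊕0⊕0⊕0⊕1⊕1 = 0
s2 (pos 2,3,6,7,10,11,14,15,18,19,22,23,26,27,30,31): 0⊕1⊕0⊕0⊕1⊕1⊕1⊕1⊕0⊕0⊕1⊕0⊕0⊕0⊕0⊕1 = 1
s4 (pos 4,5,6,7,12,13,14,15,20,21,22,23,28,29,30,31): 0⊕1⊕0⊕0⊕1⊕0⊕1⊕1⊕1⊕1⊕1⊕0⊕0⊕1⊕0⊕1 = 1
s8 (pos 8,9,10,11,12,13,14,15,24,25,26,27,28,29,30,31): 1⊕1⊕1⊕1⊕1⊕0⊕1⊕1⊕0⊕0⊕0⊕0⊕0⊕1⊕0⊕1 = 1
s16 (pos 16,17,18,19,20,21,22,23,24,25,26,27,28,29,30,31): 0⊕0⊕0⊕0⊕1⊕1⊕1⊕0⊕0⊕0⊕0⊕0⊕0⊕1⊕0⊕1 = 1
Syndrome s16…s1 = 11110 → error at position 30.
Flip position 30: 0010100111110110000111000000101 → 0010100111110110000111000000111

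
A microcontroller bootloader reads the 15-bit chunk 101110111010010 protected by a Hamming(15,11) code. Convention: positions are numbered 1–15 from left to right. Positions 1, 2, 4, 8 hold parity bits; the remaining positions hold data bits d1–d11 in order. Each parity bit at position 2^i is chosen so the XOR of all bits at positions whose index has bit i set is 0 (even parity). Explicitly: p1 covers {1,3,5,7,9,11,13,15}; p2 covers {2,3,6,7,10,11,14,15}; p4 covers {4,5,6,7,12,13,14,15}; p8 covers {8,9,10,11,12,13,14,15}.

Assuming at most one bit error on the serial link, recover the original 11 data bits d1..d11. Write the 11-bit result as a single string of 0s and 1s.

s1 (pos 1,3,5,7,9,11,13,15): 1⊕1⊕1⊕1⊕1⊕1⊕0⊕0 = 0
s2 (pos 2,3,6,7,10,11,14,15): 0⊕1⊕0⊕1⊕0⊕1⊕1⊕0 = 0
s4 (pos 4,5,6,7,12,13,14,15): 1⊕1⊕0⊕1⊕0⊕0⊕1⊕0 = 0
s8 (pos 8,9,10,11,12,13,14,15): 1⊕1⊕0⊕1⊕0⊕0⊕1⊕0 = 0
Syndrome s8…s1 = 0000 → no error.
Read data bits from positions 3,5,6,7,9,10,11,12,13,14,15: 11011010010

11011010010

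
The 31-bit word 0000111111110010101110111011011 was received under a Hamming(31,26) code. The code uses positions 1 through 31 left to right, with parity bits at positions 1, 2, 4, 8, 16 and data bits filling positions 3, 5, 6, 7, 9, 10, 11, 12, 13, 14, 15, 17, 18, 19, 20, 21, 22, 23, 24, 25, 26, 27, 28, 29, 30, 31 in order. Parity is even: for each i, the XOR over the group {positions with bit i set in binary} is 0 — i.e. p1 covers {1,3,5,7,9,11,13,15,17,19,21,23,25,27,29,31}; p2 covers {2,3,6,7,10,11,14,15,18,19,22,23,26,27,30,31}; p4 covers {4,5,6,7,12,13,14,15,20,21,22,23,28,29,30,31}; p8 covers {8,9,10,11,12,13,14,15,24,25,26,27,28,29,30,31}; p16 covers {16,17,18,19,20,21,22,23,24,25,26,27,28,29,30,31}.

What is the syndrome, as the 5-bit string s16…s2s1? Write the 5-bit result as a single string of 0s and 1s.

s1 (pos 1,3,5,7,9,11,13,15,17,19,21,23,25,27,29,31): 0⊕0⊕1⊕1⊕1⊕1⊕0⊕1⊕1⊕1⊕1⊕1⊕1⊕1⊕0⊕1 = 0
s2 (pos 2,3,6,7,10,11,14,15,18,19,22,23,26,27,30,31): 0⊕0⊕1⊕1⊕1⊕1⊕0⊕1⊕0⊕1⊕0⊕1⊕0⊕1⊕1⊕1 = 0
s4 (pos 4,5,6,7,12,13,14,15,20,21,22,23,28,29,30,31): 0⊕1⊕1⊕1⊕1⊕0⊕0⊕1⊕1⊕1⊕0⊕1⊕1⊕0⊕1⊕1 = 1
s8 (pos 8,9,10,11,12,13,14,15,24,25,26,27,28,29,30,31): 1⊕1⊕1⊕1⊕1⊕0⊕0⊕1⊕1⊕1⊕0⊕1⊕1⊕0⊕1⊕1 = 0
s16 (pos 16,17,18,19,20,21,22,23,24,25,26,27,28,29,30,31): 0⊕1⊕0⊕1⊕1⊕1⊕0⊕1⊕1⊕1⊕0⊕1⊕1⊕0⊕1⊕1 = 1
Syndrome s16…s1 = 10100 → error at position 20.

10100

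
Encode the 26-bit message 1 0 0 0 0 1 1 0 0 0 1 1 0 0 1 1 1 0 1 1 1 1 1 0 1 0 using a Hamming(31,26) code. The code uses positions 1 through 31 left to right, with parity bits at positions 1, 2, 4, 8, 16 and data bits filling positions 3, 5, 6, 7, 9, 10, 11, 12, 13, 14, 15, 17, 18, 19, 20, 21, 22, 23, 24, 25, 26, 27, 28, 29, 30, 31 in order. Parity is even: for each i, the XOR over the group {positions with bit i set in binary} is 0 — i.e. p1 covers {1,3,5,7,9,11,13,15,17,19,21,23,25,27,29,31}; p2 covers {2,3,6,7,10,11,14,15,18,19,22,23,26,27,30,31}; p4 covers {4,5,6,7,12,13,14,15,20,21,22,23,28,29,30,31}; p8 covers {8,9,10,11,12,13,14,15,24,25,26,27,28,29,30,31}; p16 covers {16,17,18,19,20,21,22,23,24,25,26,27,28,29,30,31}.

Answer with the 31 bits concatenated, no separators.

Place data at non-parity positions: p1 p2 1 p4 0 0 0 p8 0 1 1 0 0 0 1 p16 1 0 0 1 1 1 0 1 1 1 1 1 0 1 0
p1 (pos 1,3,5,7,9,11,13,15,17,19,21,23,25,27,29,31): XOR of data positions = 1⊕0⊕0⊕0⊕1⊕0⊕1⊕1⊕0⊕1⊕0⊕1⊕1⊕0⊕0 = 1
p2 (pos 2,3,6,7,10,11,14,15,18,19,22,23,26,27,30,31): XOR of data positions = 1⊕0⊕0⊕1⊕1⊕0⊕1⊕0⊕0⊕1⊕0⊕1⊕1⊕1⊕0 = 0
p4 (pos 4,5,6,7,12,13,14,15,20,21,22,23,28,29,30,31): XOR of data positions = 0⊕0⊕0⊕0⊕0⊕0⊕1⊕1⊕1⊕1⊕0⊕1⊕0⊕1⊕0 = 0
p8 (pos 8,9,10,11,12,13,14,15,24,25,26,27,28,29,30,31): XOR of data positions = 0⊕1⊕1⊕0⊕0⊕0⊕1⊕1⊕1⊕1⊕1⊕1⊕0⊕1⊕0 = 1
p16 (pos 16,17,18,19,20,21,22,23,24,25,26,27,28,29,30,31): XOR of data positions = 1⊕0⊕0⊕1⊕1⊕1⊕0⊕1⊕1⊕1⊕1⊕1⊕0⊕1⊕0 = 0
Codeword: 1010000101100010100111011111010

1010000101100010100111011111010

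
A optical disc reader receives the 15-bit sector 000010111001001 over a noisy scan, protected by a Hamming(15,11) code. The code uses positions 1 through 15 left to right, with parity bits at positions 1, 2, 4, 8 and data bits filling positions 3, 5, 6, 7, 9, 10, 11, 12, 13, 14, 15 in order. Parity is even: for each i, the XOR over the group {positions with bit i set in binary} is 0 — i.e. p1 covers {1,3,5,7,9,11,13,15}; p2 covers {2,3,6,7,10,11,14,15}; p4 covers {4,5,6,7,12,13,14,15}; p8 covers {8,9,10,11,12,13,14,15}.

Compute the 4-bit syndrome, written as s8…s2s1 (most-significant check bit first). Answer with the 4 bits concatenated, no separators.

s1 (pos 1,3,5,7,9,11,13,15): 0⊕0⊕1⊕1⊕1⊕0⊕0⊕1 = 0
s2 (pos 2,3,6,7,10,11,14,15): 0⊕0⊕0⊕1⊕0⊕0⊕0⊕1 = 0
s4 (pos 4,5,6,7,12,13,14,15): 0⊕1⊕0⊕1⊕1⊕0⊕0⊕1 = 0
s8 (pos 8,9,10,11,12,13,14,15): 1⊕1⊕0⊕0⊕1⊕0⊕0⊕1 = 0
Syndrome s8…s1 = 0000 → no error.

0000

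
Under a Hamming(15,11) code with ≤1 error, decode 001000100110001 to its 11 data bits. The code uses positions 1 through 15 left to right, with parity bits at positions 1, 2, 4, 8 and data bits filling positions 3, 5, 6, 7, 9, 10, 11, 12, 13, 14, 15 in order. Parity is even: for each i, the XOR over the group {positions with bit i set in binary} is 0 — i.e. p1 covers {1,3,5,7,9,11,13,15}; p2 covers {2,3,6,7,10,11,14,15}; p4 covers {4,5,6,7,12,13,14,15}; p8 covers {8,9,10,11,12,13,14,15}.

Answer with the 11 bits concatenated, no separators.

10010010001

s1 (pos 1,3,5,7,9,11,13,15): 0⊕1⊕0⊕1⊕0⊕1⊕0⊕1 = 0
s2 (pos 2,3,6,7,10,11,14,15): 0⊕1⊕0⊕1⊕1⊕1⊕0⊕1 = 1
s4 (pos 4,5,6,7,12,13,14,15): 0⊕0⊕0⊕1⊕0⊕0⊕0⊕1 = 0
s8 (pos 8,9,10,11,12,13,14,15): 0⊕0⊕1⊕1⊕0⊕0⊕0⊕1 = 1
Syndrome s8…s1 = 1010 → error at position 10.
Flip position 10: 001000100110001 → 001000100010001
Read data bits from positions 3,5,6,7,9,10,11,12,13,14,15: 10010010001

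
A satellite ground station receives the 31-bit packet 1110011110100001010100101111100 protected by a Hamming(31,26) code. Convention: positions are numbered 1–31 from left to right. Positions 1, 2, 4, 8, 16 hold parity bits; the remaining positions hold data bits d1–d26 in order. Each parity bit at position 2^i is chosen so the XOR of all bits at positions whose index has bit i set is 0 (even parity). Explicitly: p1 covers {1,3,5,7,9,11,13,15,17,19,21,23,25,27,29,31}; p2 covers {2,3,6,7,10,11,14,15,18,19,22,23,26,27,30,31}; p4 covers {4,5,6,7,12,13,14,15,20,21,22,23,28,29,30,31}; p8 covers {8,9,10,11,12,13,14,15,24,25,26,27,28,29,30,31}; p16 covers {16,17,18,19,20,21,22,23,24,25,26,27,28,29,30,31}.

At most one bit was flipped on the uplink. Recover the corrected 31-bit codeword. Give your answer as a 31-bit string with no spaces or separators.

s1 (pos 1,3,5,7,9,11,13,15,17,19,21,23,25,27,29,31): 1⊕1⊕0⊕1⊕1⊕1⊕0⊕0⊕0⊕0⊕0⊕1⊕1⊕1⊕1⊕0 = 1
s2 (pos 2,3,6,7,10,11,14,15,18,19,22,23,26,27,30,31): 1⊕1⊕1⊕1⊕0⊕1⊕0⊕0⊕1⊕0⊕0⊕1⊕1⊕1⊕0⊕0 = 1
s4 (pos 4,5,6,7,12,13,14,15,20,21,22,23,28,29,30,31): 0⊕0⊕1⊕1⊕0⊕0⊕0⊕0⊕1⊕0⊕0⊕1⊕1⊕1⊕0⊕0 = 0
s8 (pos 8,9,10,11,12,13,14,15,24,25,26,27,28,29,30,31): 1⊕1⊕0⊕1⊕0⊕0⊕0⊕0⊕0⊕1⊕1⊕1⊕1⊕1⊕0⊕0 = 0
s16 (pos 16,17,18,19,20,21,22,23,24,25,26,27,28,29,30,31): 1⊕0⊕1⊕0⊕1⊕0⊕0⊕1⊕0⊕1⊕1⊕1⊕1⊕1⊕0⊕0 = 1
Syndrome s16…s1 = 10011 → error at position 19.
Flip position 19: 1110011110100001010100101111100 → 1110011110100001011100101111100

1110011110100001011100101111100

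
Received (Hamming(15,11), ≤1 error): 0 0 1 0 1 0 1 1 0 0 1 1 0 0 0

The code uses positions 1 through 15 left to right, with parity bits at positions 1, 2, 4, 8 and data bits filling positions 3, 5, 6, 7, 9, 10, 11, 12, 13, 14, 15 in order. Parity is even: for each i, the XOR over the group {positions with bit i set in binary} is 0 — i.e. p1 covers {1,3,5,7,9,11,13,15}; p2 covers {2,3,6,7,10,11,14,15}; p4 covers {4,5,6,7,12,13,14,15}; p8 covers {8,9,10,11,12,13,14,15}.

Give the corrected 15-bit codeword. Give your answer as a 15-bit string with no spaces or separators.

s1 (pos 1,3,5,7,9,11,13,15): 0⊕1⊕1⊕1⊕0⊕1⊕0⊕0 = 0
s2 (pos 2,3,6,7,10,11,14,15): 0⊕1⊕0⊕1⊕0⊕1⊕0⊕0 = 1
s4 (pos 4,5,6,7,12,13,14,15): 0⊕1⊕0⊕1⊕1⊕0⊕0⊕0 = 1
s8 (pos 8,9,10,11,12,13,14,15): 1⊕0⊕0⊕1⊕1⊕0⊕0⊕0 = 1
Syndrome s8…s1 = 1110 → error at position 14.
Flip position 14: 001010110011000 → 001010110011010

001010110011010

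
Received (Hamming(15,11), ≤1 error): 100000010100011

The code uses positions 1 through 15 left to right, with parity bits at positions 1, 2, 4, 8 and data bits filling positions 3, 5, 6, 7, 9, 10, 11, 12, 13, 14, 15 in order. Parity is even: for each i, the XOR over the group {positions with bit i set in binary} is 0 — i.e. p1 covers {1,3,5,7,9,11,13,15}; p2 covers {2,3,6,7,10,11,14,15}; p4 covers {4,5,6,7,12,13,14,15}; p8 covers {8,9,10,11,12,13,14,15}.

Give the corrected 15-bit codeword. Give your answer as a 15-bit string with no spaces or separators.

110000010100011

s1 (pos 1,3,5,7,9,11,13,15): 1⊕0⊕0⊕0⊕0⊕0⊕0⊕1 = 0
s2 (pos 2,3,6,7,10,11,14,15): 0⊕0⊕0⊕0⊕1⊕0⊕1⊕1 = 1
s4 (pos 4,5,6,7,12,13,14,15): 0⊕0⊕0⊕0⊕0⊕0⊕1⊕1 = 0
s8 (pos 8,9,10,11,12,13,14,15): 1⊕0⊕1⊕0⊕0⊕0⊕1⊕1 = 0
Syndrome s8…s1 = 0010 → error at position 2.
Flip position 2: 100000010100011 → 110000010100011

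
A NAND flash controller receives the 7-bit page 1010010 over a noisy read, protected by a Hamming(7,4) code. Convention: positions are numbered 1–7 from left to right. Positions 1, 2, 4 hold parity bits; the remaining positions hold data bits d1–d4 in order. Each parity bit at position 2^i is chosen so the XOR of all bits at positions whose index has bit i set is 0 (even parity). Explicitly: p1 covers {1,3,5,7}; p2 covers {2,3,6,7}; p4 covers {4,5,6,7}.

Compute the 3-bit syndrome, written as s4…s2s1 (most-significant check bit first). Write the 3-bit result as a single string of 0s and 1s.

100

s1 (pos 1,3,5,7): 1⊕1⊕0⊕0 = 0
s2 (pos 2,3,6,7): 0⊕1⊕1⊕0 = 0
s4 (pos 4,5,6,7): 0⊕0⊕1⊕0 = 1
Syndrome s4…s1 = 100 → error at position 4.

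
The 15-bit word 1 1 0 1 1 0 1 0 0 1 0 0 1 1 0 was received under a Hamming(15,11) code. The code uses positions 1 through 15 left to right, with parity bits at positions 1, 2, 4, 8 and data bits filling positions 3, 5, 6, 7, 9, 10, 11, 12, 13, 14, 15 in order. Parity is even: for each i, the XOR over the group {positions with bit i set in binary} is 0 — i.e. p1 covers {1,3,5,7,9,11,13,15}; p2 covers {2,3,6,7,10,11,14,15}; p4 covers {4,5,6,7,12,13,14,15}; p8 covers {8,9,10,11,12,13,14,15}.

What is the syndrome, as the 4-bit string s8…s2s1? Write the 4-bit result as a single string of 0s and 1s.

s1 (pos 1,3,5,7,9,11,13,15): 1⊕0⊕1⊕1⊕0⊕0⊕1⊕0 = 0
s2 (pos 2,3,6,7,10,11,14,15): 1⊕0⊕0⊕1⊕1⊕0⊕1⊕0 = 0
s4 (pos 4,5,6,7,12,13,14,15): 1⊕1⊕0⊕1⊕0⊕1⊕1⊕0 = 1
s8 (pos 8,9,10,11,12,13,14,15): 0⊕0⊕1⊕0⊕0⊕1⊕1⊕0 = 1
Syndrome s8…s1 = 1100 → error at position 12.

1100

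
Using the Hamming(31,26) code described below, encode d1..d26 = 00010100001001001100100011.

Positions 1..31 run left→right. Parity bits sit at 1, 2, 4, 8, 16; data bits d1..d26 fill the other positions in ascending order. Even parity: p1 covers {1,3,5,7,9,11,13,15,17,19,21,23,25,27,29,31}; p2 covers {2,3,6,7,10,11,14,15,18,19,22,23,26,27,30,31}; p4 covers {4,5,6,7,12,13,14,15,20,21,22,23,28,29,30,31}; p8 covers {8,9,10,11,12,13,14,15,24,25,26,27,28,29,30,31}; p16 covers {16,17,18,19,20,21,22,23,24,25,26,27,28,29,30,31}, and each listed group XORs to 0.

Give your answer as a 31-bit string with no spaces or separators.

1100001101000010001001100100011

Place data at non-parity positions: p1 p2 0 p4 0 0 1 p8 0 1 0 0 0 0 1 p16 0 0 1 0 0 1 1 0 0 1 0 0 0 1 1
p1 (pos 1,3,5,7,9,11,13,15,17,19,21,23,25,27,29,31): XOR of data positions = 0⊕0⊕1⊕0⊕0⊕0⊕1⊕0⊕1⊕0⊕1⊕0⊕0⊕0⊕1 = 1
p2 (pos 2,3,6,7,10,11,14,15,18,19,22,23,26,27,30,31): XOR of data positions = 0⊕0⊕1⊕1⊕0⊕0⊕1⊕0⊕1⊕1⊕1⊕1⊕0⊕1⊕1 = 1
p4 (pos 4,5,6,7,12,13,14,15,20,21,22,23,28,29,30,31): XOR of data positions = 0⊕0⊕1⊕0⊕0⊕0⊕1⊕0⊕0⊕1⊕1⊕0⊕0⊕1⊕1 = 0
p8 (pos 8,9,10,11,12,13,14,15,24,25,26,27,28,29,30,31): XOR of data positions = 0⊕1⊕0⊕0⊕0⊕0⊕1⊕0⊕0⊕1⊕0⊕0⊕0⊕1⊕1 = 1
p16 (pos 16,17,18,19,20,21,22,23,24,25,26,27,28,29,30,31): XOR of data positions = 0⊕0⊕1⊕0⊕0⊕1⊕1⊕0⊕0⊕1⊕0⊕0⊕0⊕1⊕1 = 0
Codeword: 1100001101000010001001100100011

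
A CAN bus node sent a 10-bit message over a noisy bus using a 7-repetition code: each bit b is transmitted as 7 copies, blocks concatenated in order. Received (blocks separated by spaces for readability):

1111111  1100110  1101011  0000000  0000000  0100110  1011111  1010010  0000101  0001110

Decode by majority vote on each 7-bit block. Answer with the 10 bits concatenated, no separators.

1110001000

Block 1 (1111111): 7 ones → 1
Block 2 (1100110): 4 ones → 1
Block 3 (1101011): 5 ones → 1
Block 4 (0000000): 0 ones → 0
Block 5 (0000000): 0 ones → 0
Block 6 (0100110): 3 ones → 0
Block 7 (1011111): 6 ones → 1
Block 8 (1010010): 3 ones → 0
Block 9 (0000101): 2 ones → 0
Block 10 (0001110): 3 ones → 0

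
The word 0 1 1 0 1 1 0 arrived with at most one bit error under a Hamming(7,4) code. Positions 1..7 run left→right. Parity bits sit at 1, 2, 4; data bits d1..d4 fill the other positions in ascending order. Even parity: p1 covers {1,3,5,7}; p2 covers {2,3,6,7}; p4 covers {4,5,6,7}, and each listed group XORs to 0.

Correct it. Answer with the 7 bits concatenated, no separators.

0010110

s1 (pos 1,3,5,7): 0⊕1⊕1⊕0 = 0
s2 (pos 2,3,6,7): 1⊕1⊕1⊕0 = 1
s4 (pos 4,5,6,7): 0⊕1⊕1⊕0 = 0
Syndrome s4…s1 = 010 → error at position 2.
Flip position 2: 0110110 → 0010110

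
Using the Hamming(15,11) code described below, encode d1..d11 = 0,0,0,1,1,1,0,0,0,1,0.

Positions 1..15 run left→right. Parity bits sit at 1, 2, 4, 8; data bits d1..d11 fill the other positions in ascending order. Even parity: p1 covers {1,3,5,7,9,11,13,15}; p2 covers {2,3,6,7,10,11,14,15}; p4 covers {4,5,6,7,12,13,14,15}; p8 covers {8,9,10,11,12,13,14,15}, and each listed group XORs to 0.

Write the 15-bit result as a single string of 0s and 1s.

010000111100010

Place data at non-parity positions: p1 p2 0 p4 0 0 1 p8 1 1 0 0 0 1 0
p1 (pos 1,3,5,7,9,11,13,15): XOR of data positions = 0⊕0⊕1⊕1⊕0⊕0⊕0 = 0
p2 (pos 2,3,6,7,10,11,14,15): XOR of data positions = 0⊕0⊕1⊕1⊕0⊕1⊕0 = 1
p4 (pos 4,5,6,7,12,13,14,15): XOR of data positions = 0⊕0⊕1⊕0⊕0⊕1⊕0 = 0
p8 (pos 8,9,10,11,12,13,14,15): XOR of data positions = 1⊕1⊕0⊕0⊕0⊕1⊕0 = 1
Codeword: 010000111100010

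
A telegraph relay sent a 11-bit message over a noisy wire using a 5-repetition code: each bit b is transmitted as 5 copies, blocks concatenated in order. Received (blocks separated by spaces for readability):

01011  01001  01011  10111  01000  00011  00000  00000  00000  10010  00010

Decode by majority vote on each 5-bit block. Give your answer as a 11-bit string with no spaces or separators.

10110000000

Block 1 (01011): 3 ones → 1
Block 2 (01001): 2 ones → 0
Block 3 (01011): 3 ones → 1
Block 4 (10111): 4 ones → 1
Block 5 (01000): 1 one → 0
Block 6 (00011): 2 ones → 0
Block 7 (00000): 0 ones → 0
Block 8 (00000): 0 ones → 0
Block 9 (00000): 0 ones → 0
Block 10 (10010): 2 ones → 0
Block 11 (00010): 1 one → 0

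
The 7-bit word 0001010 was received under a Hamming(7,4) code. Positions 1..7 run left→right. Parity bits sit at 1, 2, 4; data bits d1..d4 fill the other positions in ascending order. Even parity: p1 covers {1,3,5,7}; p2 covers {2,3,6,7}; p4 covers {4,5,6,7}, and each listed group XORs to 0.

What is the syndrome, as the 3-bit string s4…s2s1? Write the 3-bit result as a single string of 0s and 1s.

s1 (pos 1,3,5,7): 0⊕0⊕0⊕0 = 0
s2 (pos 2,3,6,7): 0⊕0⊕1⊕0 = 1
s4 (pos 4,5,6,7): 1⊕0⊕1⊕0 = 0
Syndrome s4…s1 = 010 → error at position 2.

010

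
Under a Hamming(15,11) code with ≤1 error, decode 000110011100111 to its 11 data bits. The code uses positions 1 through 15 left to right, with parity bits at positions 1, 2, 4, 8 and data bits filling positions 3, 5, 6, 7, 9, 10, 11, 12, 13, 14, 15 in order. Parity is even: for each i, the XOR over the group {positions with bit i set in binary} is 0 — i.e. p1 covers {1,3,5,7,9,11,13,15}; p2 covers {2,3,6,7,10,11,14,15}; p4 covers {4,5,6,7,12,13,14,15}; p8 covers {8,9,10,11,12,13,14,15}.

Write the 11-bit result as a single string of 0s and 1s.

01101100111

s1 (pos 1,3,5,7,9,11,13,15): 0⊕0⊕1⊕0⊕1⊕0⊕1⊕1 = 0
s2 (pos 2,3,6,7,10,11,14,15): 0⊕0⊕0⊕0⊕1⊕0⊕1⊕1 = 1
s4 (pos 4,5,6,7,12,13,14,15): 1⊕1⊕0⊕0⊕0⊕1⊕1⊕1 = 1
s8 (pos 8,9,10,11,12,13,14,15): 1⊕1⊕1⊕0⊕0⊕1⊕1⊕1 = 0
Syndrome s8…s1 = 0110 → error at position 6.
Flip position 6: 000110011100111 → 000111011100111
Read data bits from positions 3,5,6,7,9,10,11,12,13,14,15: 01101100111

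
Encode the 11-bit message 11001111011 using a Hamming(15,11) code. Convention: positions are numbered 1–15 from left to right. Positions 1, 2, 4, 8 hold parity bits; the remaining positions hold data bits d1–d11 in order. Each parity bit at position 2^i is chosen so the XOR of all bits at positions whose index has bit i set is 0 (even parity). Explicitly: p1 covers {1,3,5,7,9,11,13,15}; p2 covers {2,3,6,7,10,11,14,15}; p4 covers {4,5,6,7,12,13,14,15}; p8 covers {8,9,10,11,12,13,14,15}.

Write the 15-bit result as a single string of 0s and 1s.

111010001111011

Place data at non-parity positions: p1 p2 1 p4 1 0 0 p8 1 1 1 1 0 1 1
p1 (pos 1,3,5,7,9,11,13,15): XOR of data positions = 1⊕1⊕0⊕1⊕1⊕0⊕1 = 1
p2 (pos 2,3,6,7,10,11,14,15): XOR of data positions = 1⊕0⊕0⊕1⊕1⊕1⊕1 = 1
p4 (pos 4,5,6,7,12,13,14,15): XOR of data positions = 1⊕0⊕0⊕1⊕0⊕1⊕1 = 0
p8 (pos 8,9,10,11,12,13,14,15): XOR of data positions = 1⊕1⊕1⊕1⊕0⊕1⊕1 = 0
Codeword: 111010001111011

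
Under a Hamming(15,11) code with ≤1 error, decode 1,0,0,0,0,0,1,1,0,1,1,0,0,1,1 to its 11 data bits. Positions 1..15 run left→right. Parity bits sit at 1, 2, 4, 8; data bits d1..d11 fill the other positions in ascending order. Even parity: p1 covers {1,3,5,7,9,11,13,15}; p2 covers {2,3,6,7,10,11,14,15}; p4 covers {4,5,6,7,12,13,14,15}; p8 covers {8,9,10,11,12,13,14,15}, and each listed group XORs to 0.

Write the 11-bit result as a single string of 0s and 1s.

s1 (pos 1,3,5,7,9,11,13,15): 1⊕0⊕0⊕1⊕0⊕1⊕0⊕1 = 0
s2 (pos 2,3,6,7,10,11,14,15): 0⊕0⊕0⊕1⊕1⊕1⊕1⊕1 = 1
s4 (pos 4,5,6,7,12,13,14,15): 0⊕0⊕0⊕1⊕0⊕0⊕1⊕1 = 1
s8 (pos 8,9,10,11,12,13,14,15): 1⊕0⊕1⊕1⊕0⊕0⊕1⊕1 = 1
Syndrome s8…s1 = 1110 → error at position 14.
Flip position 14: 100000110110011 → 100000110110001
Read data bits from positions 3,5,6,7,9,10,11,12,13,14,15: 00010110001

00010110001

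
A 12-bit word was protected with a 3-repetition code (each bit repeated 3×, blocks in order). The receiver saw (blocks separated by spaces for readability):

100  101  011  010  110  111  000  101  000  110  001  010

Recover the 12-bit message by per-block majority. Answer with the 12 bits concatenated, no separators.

011011010100

Block 1 (100): 1 one → 0
Block 2 (101): 2 ones → 1
Block 3 (011): 2 ones → 1
Block 4 (010): 1 one → 0
Block 5 (110): 2 ones → 1
Block 6 (111): 3 ones → 1
Block 7 (000): 0 ones → 0
Block 8 (101): 2 ones → 1
Block 9 (000): 0 ones → 0
Block 10 (110): 2 ones → 1
Block 11 (001): 1 one → 0
Block 12 (010): 1 one → 0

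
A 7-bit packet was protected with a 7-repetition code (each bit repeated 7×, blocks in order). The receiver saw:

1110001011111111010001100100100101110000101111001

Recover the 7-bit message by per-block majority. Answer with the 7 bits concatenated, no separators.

1100101

Block 1 (1110001): 4 ones → 1
Block 2 (0111111): 6 ones → 1
Block 3 (1101000): 3 ones → 0
Block 4 (1100100): 3 ones → 0
Block 5 (1001011): 4 ones → 1
Block 6 (1000010): 2 ones → 0
Block 7 (1111001): 5 ones → 1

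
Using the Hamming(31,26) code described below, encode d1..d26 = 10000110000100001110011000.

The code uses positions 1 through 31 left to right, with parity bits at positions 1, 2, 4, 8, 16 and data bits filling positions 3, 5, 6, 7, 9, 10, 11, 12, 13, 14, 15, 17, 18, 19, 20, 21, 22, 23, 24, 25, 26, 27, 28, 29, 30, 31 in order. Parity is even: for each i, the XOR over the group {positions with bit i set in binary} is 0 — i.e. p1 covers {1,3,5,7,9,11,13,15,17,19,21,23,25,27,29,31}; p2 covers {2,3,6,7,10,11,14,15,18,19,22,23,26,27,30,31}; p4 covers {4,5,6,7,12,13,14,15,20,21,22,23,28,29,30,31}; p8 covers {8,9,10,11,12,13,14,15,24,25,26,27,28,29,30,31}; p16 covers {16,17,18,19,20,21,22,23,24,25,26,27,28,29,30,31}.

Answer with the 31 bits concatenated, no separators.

Place data at non-parity positions: p1 p2 1 p4 0 0 0 p8 0 1 1 0 0 0 0 p16 1 0 0 0 0 1 1 1 0 0 1 1 0 0 0
p1 (pos 1,3,5,7,9,11,13,15,17,19,21,23,25,27,29,31): XOR of data positions = 1⊕0⊕0⊕0⊕1⊕0⊕0⊕1⊕0⊕0⊕1⊕0⊕1⊕0⊕0 = 1
p2 (pos 2,3,6,7,10,11,14,15,18,19,22,23,26,27,30,31): XOR of data positions = 1⊕0⊕0⊕1⊕1⊕0⊕0⊕0⊕0⊕1⊕1⊕0⊕1⊕0⊕0 = 0
p4 (pos 4,5,6,7,12,13,14,15,20,21,22,23,28,29,30,31): XOR of data positions = 0⊕0⊕0⊕0⊕0⊕0⊕0⊕0⊕0⊕1⊕1⊕1⊕0⊕0⊕0 = 1
p8 (pos 8,9,10,11,12,13,14,15,24,25,26,27,28,29,30,31): XOR of data positions = 0⊕1⊕1⊕0⊕0⊕0⊕0⊕1⊕0⊕0⊕1⊕1⊕0⊕0⊕0 = 1
p16 (pos 16,17,18,19,20,21,22,23,24,25,26,27,28,29,30,31): XOR of data positions = 1⊕0⊕0⊕0⊕0⊕1⊕1⊕1⊕0⊕0⊕1⊕1⊕0⊕0⊕0 = 0
Codeword: 1011000101100000100001110011000

1011000101100000100001110011000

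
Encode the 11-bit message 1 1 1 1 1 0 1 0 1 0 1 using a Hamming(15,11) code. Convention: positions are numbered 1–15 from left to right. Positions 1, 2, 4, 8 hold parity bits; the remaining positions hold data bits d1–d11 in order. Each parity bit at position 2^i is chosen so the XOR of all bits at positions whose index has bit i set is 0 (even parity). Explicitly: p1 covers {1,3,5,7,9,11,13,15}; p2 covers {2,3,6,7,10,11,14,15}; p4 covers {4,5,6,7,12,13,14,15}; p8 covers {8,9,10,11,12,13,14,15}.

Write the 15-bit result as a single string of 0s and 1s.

111111101010101

Place data at non-parity positions: p1 p2 1 p4 1 1 1 p8 1 0 1 0 1 0 1
p1 (pos 1,3,5,7,9,11,13,15): XOR of data positions = 1⊕1⊕1⊕1⊕1⊕1⊕1 = 1
p2 (pos 2,3,6,7,10,11,14,15): XOR of data positions = 1⊕1⊕1⊕0⊕1⊕0⊕1 = 1
p4 (pos 4,5,6,7,12,13,14,15): XOR of data positions = 1⊕1⊕1⊕0⊕1⊕0⊕1 = 1
p8 (pos 8,9,10,11,12,13,14,15): XOR of data positions = 1⊕0⊕1⊕0⊕1⊕0⊕1 = 0
Codeword: 111111101010101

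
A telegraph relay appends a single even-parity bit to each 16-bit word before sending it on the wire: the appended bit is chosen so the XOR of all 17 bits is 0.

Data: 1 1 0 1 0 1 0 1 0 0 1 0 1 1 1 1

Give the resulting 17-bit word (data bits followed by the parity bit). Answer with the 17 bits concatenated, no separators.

11010101001011110

XOR of the 16 data bits: 1⊕1⊕0⊕1⊕0⊕1⊕0⊕1⊕0⊕0⊕1⊕0⊕1⊕1⊕1⊕1 = 0
Parity bit = 0 (so all 17 bits XOR to 0).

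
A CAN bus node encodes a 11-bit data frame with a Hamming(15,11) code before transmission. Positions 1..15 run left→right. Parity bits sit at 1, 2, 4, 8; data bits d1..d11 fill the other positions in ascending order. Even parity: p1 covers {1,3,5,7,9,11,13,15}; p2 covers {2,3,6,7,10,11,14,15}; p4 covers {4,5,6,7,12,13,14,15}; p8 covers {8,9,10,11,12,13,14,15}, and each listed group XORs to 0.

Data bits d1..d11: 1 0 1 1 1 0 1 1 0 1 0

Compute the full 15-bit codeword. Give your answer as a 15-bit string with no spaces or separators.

Place data at non-parity positions: p1 p2 1 p4 0 1 1 p8 1 0 1 1 0 1 0
p1 (pos 1,3,5,7,9,11,13,15): XOR of data positions = 1⊕0⊕1⊕1⊕1⊕0⊕0 = 0
p2 (pos 2,3,6,7,10,11,14,15): XOR of data positions = 1⊕1⊕1⊕0⊕1⊕1⊕0 = 1
p4 (pos 4,5,6,7,12,13,14,15): XOR of data positions = 0⊕1⊕1⊕1⊕0⊕1⊕0 = 0
p8 (pos 8,9,10,11,12,13,14,15): XOR of data positions = 1⊕0⊕1⊕1⊕0⊕1⊕0 = 0
Codeword: 011001101011010

011001101011010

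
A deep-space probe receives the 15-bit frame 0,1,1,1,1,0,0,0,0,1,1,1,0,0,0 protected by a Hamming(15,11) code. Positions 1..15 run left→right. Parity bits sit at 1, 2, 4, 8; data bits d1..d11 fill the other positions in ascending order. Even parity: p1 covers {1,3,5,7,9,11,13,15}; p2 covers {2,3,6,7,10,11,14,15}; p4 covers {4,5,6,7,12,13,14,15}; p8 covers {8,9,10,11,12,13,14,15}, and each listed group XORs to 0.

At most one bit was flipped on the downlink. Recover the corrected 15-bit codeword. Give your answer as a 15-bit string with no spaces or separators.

011110000111100

s1 (pos 1,3,5,7,9,11,13,15): 0⊕1⊕1⊕0⊕0⊕1⊕0⊕0 = 1
s2 (pos 2,3,6,7,10,11,14,15): 1⊕1⊕0⊕0⊕1⊕1⊕0⊕0 = 0
s4 (pos 4,5,6,7,12,13,14,15): 1⊕1⊕0⊕0⊕1⊕0⊕0⊕0 = 1
s8 (pos 8,9,10,11,12,13,14,15): 0⊕0⊕1⊕1⊕1⊕0⊕0⊕0 = 1
Syndrome s8…s1 = 1101 → error at position 13.
Flip position 13: 011110000111000 → 011110000111100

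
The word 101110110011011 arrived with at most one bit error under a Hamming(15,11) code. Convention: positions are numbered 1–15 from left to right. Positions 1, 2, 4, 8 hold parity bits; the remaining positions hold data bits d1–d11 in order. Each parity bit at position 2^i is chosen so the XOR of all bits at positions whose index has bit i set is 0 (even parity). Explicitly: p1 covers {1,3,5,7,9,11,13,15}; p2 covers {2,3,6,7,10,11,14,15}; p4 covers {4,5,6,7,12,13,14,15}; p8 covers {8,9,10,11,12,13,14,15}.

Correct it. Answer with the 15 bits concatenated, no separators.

101110110111011

s1 (pos 1,3,5,7,9,11,13,15): 1⊕1⊕1⊕1⊕0⊕1⊕0⊕1 = 0
s2 (pos 2,3,6,7,10,11,14,15): 0⊕1⊕0⊕1⊕0⊕1⊕1⊕1 = 1
s4 (pos 4,5,6,7,12,13,14,15): 1⊕1⊕0⊕1⊕1⊕0⊕1⊕1 = 0
s8 (pos 8,9,10,11,12,13,14,15): 1⊕0⊕0⊕1⊕1⊕0⊕1⊕1 = 1
Syndrome s8…s1 = 1010 → error at position 10.
Flip position 10: 101110110011011 → 101110110111011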